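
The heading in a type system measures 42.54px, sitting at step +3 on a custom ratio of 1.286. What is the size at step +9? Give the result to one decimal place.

192.4px

Moving from step +3 to step +9 is 6 steps up, so multiply by r⁶.
42.54 × 1.286⁶ = 42.54 × 4.52320 ≈ 192.417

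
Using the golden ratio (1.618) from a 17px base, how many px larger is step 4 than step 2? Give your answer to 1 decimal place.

Step 2: 17.0 × 1.618² = 44.505px
Step 4: 17.0 × 1.618⁴ = 116.510px
Difference: 116.510 − 44.505 = 72.005px

72.0px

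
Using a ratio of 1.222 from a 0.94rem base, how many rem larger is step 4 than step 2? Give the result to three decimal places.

0.692rem

Step 2: 0.94 × 1.222² = 1.40369rem
Step 4: 0.94 × 1.222⁴ = 2.09610rem
Difference: 2.09610 − 1.40369 = 0.69241rem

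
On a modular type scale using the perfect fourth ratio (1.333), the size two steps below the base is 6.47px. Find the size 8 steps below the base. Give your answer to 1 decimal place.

1.2px

Moving from step -2 to step -8 is 6 steps down, so divide by r⁶.
6.47 ÷ 1.333⁶ = 6.47 ÷ 5.61023 ≈ 1.153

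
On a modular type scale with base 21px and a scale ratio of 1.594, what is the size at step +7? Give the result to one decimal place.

549.1px

21.0 × 1.594⁷ = 21.0 × 26.14678 ≈ 549.08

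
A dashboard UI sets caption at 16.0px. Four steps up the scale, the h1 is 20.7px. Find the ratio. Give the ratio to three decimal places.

r⁴ = 20.7 / 16.0, so r = (20.7/16.0)^(1/4).
r = 1.2937^(1/4) ≈ 1.0665

1.067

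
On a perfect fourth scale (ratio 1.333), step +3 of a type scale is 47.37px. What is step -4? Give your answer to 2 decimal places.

6.33px

Moving from step +3 to step -4 is 7 steps down, so divide by r⁷.
47.37 ÷ 1.333⁷ = 47.37 ÷ 7.47844 ≈ 6.334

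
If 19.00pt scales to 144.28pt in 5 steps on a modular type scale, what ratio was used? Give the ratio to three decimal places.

The ratio satisfies 19.00 × r⁵ = 144.28, so r = (144.28 / 19.00)^(1/5).
r = 7.5937^(1/5) ≈ 1.5000

1.500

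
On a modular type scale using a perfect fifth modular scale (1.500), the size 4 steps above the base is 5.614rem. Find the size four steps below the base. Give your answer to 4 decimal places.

5.614 ÷ 1.500⁸ = 5.614 ÷ 25.62891 ≈ 0.2190

0.2190rem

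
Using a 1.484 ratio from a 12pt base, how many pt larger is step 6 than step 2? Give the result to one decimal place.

101.7pt

Step 2: 12.0 × 1.484² = 26.427pt
Step 6: 12.0 × 1.484⁶ = 128.169pt
Difference: 128.169 − 26.427 = 101.742pt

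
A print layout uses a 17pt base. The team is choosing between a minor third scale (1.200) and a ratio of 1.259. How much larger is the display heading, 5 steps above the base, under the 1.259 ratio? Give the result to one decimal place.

Minor third: 17.0 × 1.200⁵ = 42.301pt
At 1.259: 17.0 × 1.259⁵ = 53.775pt
Difference: 53.775 − 42.301 = 11.474pt

11.5pt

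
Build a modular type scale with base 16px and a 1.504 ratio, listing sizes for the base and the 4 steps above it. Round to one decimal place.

Step 0: 16px
Step 1: 16.0 × 1.504 = 24.1
Step 2: 16.0 × 1.504² = 36.2
Step 3: 16.0 × 1.504³ = 54.4
Step 4: 16.0 × 1.504⁴ = 81.9

16.0px, 24.1px, 36.2px, 54.4px, 81.9px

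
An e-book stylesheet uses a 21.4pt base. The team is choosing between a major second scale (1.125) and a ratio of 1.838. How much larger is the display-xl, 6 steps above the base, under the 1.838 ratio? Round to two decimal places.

781.68pt

Major second: 21.4 × 1.125⁶ = 43.3839pt
At 1.838: 21.4 × 1.838⁶ = 825.0624pt
Difference: 825.0624 − 43.3839 = 781.6785pt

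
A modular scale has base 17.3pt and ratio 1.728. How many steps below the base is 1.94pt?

1.728ⁿ = 17.3 / 1.94 = 8.9175
n = ln(8.9175) / ln(1.728) = 2.1880 / 0.5470 ≈ 4.00

4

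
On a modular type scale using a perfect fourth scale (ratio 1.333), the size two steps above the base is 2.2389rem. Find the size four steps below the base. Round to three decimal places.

0.399rem

2.2389 ÷ 1.333⁶ = 2.2389 ÷ 5.61023 ≈ 0.399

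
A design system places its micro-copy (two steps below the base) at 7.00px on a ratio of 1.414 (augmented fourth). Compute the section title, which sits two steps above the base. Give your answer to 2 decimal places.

27.98px

The gap is 2 − (-2) = 4 steps, so the factor is 1.414^4.
7.00 × 1.414⁴ = 7.00 × 3.99758 ≈ 27.983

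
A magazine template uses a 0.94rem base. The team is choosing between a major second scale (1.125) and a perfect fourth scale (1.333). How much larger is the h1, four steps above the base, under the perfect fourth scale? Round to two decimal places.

1.46rem

Major second: 0.94 × 1.125⁴ = 1.5057rem
Perfect fourth: 0.94 × 1.333⁴ = 2.9679rem
Difference: 2.9679 − 1.5057 = 1.4622rem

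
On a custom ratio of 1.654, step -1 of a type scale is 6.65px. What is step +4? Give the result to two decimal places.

82.32px

The gap is 4 − (-1) = 5 steps, so the factor is 1.654^5.
6.65 × 1.654⁵ = 6.65 × 12.37877 ≈ 82.319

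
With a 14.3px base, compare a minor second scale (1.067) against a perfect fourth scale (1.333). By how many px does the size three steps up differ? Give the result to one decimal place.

Minor second: 14.3 × 1.067³ = 17.371px
Perfect fourth: 14.3 × 1.333³ = 33.871px
Difference: 33.871 − 17.371 = 16.500px

16.5px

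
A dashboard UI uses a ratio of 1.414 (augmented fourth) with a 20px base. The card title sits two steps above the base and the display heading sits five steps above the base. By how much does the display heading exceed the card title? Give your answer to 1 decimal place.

Step 2: 20.0 × 1.414² = 39.988px
Step 5: 20.0 × 1.414⁵ = 113.052px
Difference: 113.052 − 39.988 = 73.064px

73.1px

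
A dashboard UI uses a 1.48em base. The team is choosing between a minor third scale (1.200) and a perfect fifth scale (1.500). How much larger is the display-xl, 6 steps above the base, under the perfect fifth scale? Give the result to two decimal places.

12.44em

Minor third: 1.48 × 1.200⁶ = 4.4193em
Perfect fifth: 1.48 × 1.500⁶ = 16.8581em
Difference: 16.8581 − 4.4193 = 12.4388em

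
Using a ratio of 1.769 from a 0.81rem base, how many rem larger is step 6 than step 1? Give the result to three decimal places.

23.390rem

Step 1: 0.81 × 1.769 = 1.43289rem
Step 6: 0.81 × 1.769⁶ = 24.82287rem
Difference: 24.82287 − 1.43289 = 23.38998rem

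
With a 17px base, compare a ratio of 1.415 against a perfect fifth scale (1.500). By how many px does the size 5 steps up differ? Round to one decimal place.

32.7px

At 1.415: 17.0 × 1.415⁵ = 96.434px
Perfect fifth: 17.0 × 1.500⁵ = 129.094px
Difference: 129.094 − 96.434 = 32.660px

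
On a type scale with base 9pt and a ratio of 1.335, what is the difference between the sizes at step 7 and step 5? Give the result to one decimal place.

29.9pt

Step 5: 9.0 × 1.335⁵ = 38.164pt
Step 7: 9.0 × 1.335⁷ = 68.016pt
Difference: 68.016 − 38.164 = 29.852pt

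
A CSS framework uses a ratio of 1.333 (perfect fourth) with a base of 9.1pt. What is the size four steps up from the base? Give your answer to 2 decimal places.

28.73pt

9.1 × 1.333⁴ = 9.1 × 3.15733 ≈ 28.73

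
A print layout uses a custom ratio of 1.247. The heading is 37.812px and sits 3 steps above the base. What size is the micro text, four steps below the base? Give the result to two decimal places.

Moving from step +3 to step -4 is 7 steps down, so divide by r⁷.
37.812 ÷ 1.247⁷ = 37.812 ÷ 4.68884 ≈ 8.064

8.06px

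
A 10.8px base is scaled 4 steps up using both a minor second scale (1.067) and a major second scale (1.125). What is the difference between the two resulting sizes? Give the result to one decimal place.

Minor second: 10.8 × 1.067⁴ = 13.998px
Major second: 10.8 × 1.125⁴ = 17.300px
Difference: 17.300 − 13.998 = 3.302px

3.3px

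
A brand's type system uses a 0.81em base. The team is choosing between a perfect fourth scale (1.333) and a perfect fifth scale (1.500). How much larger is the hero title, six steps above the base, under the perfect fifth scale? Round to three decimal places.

Perfect fourth: 0.81 × 1.333⁶ = 4.54429em
Perfect fifth: 0.81 × 1.500⁶ = 9.22641em
Difference: 9.22641 − 4.54429 = 4.68212em

4.682em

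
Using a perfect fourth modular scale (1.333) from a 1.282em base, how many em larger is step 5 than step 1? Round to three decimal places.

3.687em

Step 1: 1.282 × 1.333 = 1.70891em
Step 5: 1.282 × 1.333⁵ = 5.39559em
Difference: 5.39559 − 1.70891 = 3.68668em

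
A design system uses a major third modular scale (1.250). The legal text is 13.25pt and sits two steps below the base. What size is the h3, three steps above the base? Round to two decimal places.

40.44pt

Moving from step -2 to step +3 is 5 steps up, so multiply by r⁵.
13.25 × 1.250⁵ = 13.25 × 3.05176 ≈ 40.436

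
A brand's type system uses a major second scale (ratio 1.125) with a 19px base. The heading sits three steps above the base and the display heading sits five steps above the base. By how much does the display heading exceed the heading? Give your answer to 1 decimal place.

Step 3: 19.0 × 1.125³ = 27.053px
Step 5: 19.0 × 1.125⁵ = 34.239px
Difference: 34.239 − 27.053 = 7.186px

7.2px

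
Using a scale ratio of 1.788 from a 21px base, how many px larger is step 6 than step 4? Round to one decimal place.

471.5px

Step 4: 21.0 × 1.788⁴ = 214.629px
Step 6: 21.0 × 1.788⁶ = 686.158px
Difference: 686.158 − 214.629 = 471.529px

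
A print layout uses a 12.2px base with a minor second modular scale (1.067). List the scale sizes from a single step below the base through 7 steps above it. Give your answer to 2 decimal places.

11.43px, 12.20px, 13.02px, 13.89px, 14.82px, 15.81px, 16.87px, 18.00px, 19.21px

Step -1: 12.2 ÷ 1.067 = 11.43
Step 0: 12.2px
Step 1: 12.2 × 1.067 = 13.02
Step 2: 12.2 × 1.067² = 13.89
Step 3: 12.2 × 1.067³ = 14.82
Step 4: 12.2 × 1.067⁴ = 15.81
Step 5: 12.2 × 1.067⁵ = 16.87
Step 6: 12.2 × 1.067⁶ = 18.00
Step 7: 12.2 × 1.067⁷ = 19.21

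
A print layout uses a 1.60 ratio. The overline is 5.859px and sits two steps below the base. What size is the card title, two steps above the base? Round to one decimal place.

5.859 × 1.60⁴ = 5.859 × 6.55360 ≈ 38.398

38.4px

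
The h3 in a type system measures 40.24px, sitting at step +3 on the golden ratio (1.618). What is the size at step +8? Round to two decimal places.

The gap is 8 − (3) = 5 steps, so the factor is 1.618^5.
40.24 × 1.618⁵ = 40.24 × 11.08901 ≈ 446.222

446.22px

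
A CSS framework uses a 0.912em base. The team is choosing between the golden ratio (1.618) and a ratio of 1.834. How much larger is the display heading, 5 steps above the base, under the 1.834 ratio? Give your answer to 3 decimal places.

8.810em

Golden ratio: 0.912 × 1.618⁵ = 10.11317em
At 1.834: 0.912 × 1.834⁵ = 18.92307em
Difference: 18.92307 − 10.11317 = 8.80990em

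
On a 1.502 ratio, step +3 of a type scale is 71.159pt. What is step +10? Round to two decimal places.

The gap is 10 − (3) = 7 steps, so the factor is 1.502^7.
71.159 × 1.502⁷ = 71.159 × 17.24605 ≈ 1227.211

1227.21pt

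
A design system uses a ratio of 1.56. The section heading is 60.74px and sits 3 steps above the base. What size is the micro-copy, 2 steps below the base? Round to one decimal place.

6.6px

60.74 ÷ 1.56⁵ = 60.74 ÷ 9.23896 ≈ 6.574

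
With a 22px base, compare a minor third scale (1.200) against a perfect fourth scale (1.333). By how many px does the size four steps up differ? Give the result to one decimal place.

23.8px

Minor third: 22.0 × 1.200⁴ = 45.619px
Perfect fourth: 22.0 × 1.333⁴ = 69.461px
Difference: 69.461 − 45.619 = 23.842px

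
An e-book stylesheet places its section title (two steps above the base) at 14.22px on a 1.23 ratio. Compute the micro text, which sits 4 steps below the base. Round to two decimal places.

4.11px

Moving from step +2 to step -4 is 6 steps down, so divide by r⁶.
14.22 ÷ 1.23⁶ = 14.22 ÷ 3.46283 ≈ 4.106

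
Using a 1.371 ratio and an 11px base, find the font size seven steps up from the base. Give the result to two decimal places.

11.0 × 1.371⁷ = 11.0 × 9.10463 ≈ 100.15

100.15px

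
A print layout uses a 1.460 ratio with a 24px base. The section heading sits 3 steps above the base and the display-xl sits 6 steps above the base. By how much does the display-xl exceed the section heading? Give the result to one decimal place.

157.8px

Step 3: 24.0 × 1.460³ = 74.691px
Step 6: 24.0 × 1.460⁶ = 232.449px
Difference: 232.449 − 74.691 = 157.758px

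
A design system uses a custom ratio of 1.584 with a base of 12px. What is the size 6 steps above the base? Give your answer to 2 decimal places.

Every step multiplies by the scale ratio.
12.0 × 1.584⁶ = 12.0 × 15.79542 ≈ 189.54

189.54px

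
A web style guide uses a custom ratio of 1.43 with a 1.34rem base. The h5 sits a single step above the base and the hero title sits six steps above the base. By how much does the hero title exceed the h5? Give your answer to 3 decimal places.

Step 1: 1.34 × 1.43 = 1.91620rem
Step 6: 1.34 × 1.43⁶ = 11.45832rem
Difference: 11.45832 − 1.91620 = 9.54212rem

9.542rem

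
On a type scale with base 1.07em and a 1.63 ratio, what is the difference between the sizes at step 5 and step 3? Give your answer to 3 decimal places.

Step 3: 1.07 × 1.63³ = 4.63390em
Step 5: 1.07 × 1.63⁵ = 12.31181em
Difference: 12.31181 − 4.63390 = 7.67791em

7.678em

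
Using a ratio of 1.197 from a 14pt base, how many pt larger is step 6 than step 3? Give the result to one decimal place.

17.2pt

Step 3: 14.0 × 1.197³ = 24.011pt
Step 6: 14.0 × 1.197⁶ = 41.181pt
Difference: 41.181 − 24.011 = 17.170pt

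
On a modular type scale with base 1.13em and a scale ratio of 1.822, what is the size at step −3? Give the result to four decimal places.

Each step on a modular scale multiplies by the ratio, so the size n steps from the base is base × ratioⁿ.
1.13 ÷ 1.822³ = 1.13 ÷ 6.04846 ≈ 0.1868

0.1868em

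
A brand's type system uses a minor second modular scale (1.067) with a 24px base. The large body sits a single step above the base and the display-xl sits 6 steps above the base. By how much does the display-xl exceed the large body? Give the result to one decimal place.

Step 1: 24.0 × 1.067 = 25.608px
Step 6: 24.0 × 1.067⁶ = 35.416px
Difference: 35.416 − 25.608 = 9.808px

9.8px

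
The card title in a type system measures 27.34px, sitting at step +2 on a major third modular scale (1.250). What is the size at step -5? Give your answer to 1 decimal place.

27.34 ÷ 1.250⁷ = 27.34 ÷ 4.76837 ≈ 5.734

5.7px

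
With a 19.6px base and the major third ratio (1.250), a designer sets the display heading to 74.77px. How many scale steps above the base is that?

1.250ⁿ = 74.77 / 19.6 = 3.8148
n = ln(3.8148) / ln(1.250) = 1.3389 / 0.2231 ≈ 6.00

6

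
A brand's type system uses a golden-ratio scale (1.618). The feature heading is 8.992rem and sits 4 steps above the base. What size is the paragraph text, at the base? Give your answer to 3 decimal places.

1.312rem

8.992 ÷ 1.618⁴ = 8.992 ÷ 6.85353 ≈ 1.312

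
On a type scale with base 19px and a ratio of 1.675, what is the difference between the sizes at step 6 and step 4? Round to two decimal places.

270.05px

Step 4: 19.0 × 1.675⁴ = 149.5591px
Step 6: 19.0 × 1.675⁶ = 419.6068px
Difference: 419.6068 − 149.5591 = 270.0477px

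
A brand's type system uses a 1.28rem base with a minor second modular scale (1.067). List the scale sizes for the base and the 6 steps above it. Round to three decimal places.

Step 0: 1.28rem
Step 1: 1.28 × 1.067 = 1.366
Step 2: 1.28 × 1.067² = 1.457
Step 3: 1.28 × 1.067³ = 1.555
Step 4: 1.28 × 1.067⁴ = 1.659
Step 5: 1.28 × 1.067⁵ = 1.770
Step 6: 1.28 × 1.067⁶ = 1.889

1.280rem, 1.366rem, 1.457rem, 1.555rem, 1.659rem, 1.770rem, 1.889rem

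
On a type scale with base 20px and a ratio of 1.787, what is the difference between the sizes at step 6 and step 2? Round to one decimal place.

587.4px

Step 2: 20.0 × 1.787² = 63.867px
Step 6: 20.0 × 1.787⁶ = 651.294px
Difference: 651.294 − 63.867 = 587.427px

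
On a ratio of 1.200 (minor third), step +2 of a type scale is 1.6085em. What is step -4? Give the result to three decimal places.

0.539em

1.6085 ÷ 1.200⁶ = 1.6085 ÷ 2.98598 ≈ 0.539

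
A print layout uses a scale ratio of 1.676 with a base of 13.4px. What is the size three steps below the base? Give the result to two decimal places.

2.85px

13.4 ÷ 1.676³ = 13.4 ÷ 4.70784 ≈ 2.85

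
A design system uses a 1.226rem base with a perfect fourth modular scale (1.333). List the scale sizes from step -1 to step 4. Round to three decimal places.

Step -1: 1.226 ÷ 1.333 = 0.920
Step 0: 1.226rem
Step 1: 1.226 × 1.333 = 1.634
Step 2: 1.226 × 1.333² = 2.178
Step 3: 1.226 × 1.333³ = 2.904
Step 4: 1.226 × 1.333⁴ = 3.871

0.920rem, 1.226rem, 1.634rem, 2.178rem, 2.904rem, 3.871rem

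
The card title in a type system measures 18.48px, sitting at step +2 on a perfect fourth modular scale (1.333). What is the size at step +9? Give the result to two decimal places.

Moving from step +2 to step +9 is 7 steps up, so multiply by r⁷.
18.48 × 1.333⁷ = 18.48 × 7.47844 ≈ 138.202

138.20px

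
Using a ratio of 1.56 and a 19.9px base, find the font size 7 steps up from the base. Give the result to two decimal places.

447.43px

Each step on a modular scale multiplies by the ratio, so the size n steps from the base is base × ratioⁿ.
19.9 × 1.56⁷ = 19.9 × 22.48393 ≈ 447.43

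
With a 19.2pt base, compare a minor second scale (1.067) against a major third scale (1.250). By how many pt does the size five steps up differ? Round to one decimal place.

32.0pt

Minor second: 19.2 × 1.067⁵ = 26.554pt
Major third: 19.2 × 1.250⁵ = 58.594pt
Difference: 58.594 − 26.554 = 32.040pt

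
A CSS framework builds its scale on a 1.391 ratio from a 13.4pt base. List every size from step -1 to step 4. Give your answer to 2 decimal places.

Step -1: 13.4 ÷ 1.391 = 9.63
Step 0: 13.4pt
Step 1: 13.4 × 1.391 = 18.64
Step 2: 13.4 × 1.391² = 25.93
Step 3: 13.4 × 1.391³ = 36.07
Step 4: 13.4 × 1.391⁴ = 50.17

9.63pt, 13.40pt, 18.64pt, 25.93pt, 36.07pt, 50.17pt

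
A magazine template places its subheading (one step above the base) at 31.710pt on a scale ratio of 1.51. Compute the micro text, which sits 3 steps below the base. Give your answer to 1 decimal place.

6.1pt

The gap is -3 − (1) = -4 steps, so the factor is 1.51^-4.
31.710 ÷ 1.51⁴ = 31.710 ÷ 5.19886 ≈ 6.099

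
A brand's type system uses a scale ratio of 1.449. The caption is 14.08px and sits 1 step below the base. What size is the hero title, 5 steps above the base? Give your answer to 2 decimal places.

130.32px

The gap is 5 − (-1) = 6 steps, so the factor is 1.449^6.
14.08 × 1.449⁶ = 14.08 × 9.25572 ≈ 130.321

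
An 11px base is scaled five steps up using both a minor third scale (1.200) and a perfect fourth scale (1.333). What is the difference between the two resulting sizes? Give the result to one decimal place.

Minor third: 11.0 × 1.200⁵ = 27.372px
Perfect fourth: 11.0 × 1.333⁵ = 46.296px
Difference: 46.296 − 27.372 = 18.924px

18.9px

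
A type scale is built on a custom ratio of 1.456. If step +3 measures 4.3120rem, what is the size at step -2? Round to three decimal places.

0.659rem

4.3120 ÷ 1.456⁵ = 4.3120 ÷ 6.54345 ≈ 0.659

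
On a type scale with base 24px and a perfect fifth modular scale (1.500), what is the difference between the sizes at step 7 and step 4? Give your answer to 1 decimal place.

Step 4: 24.0 × 1.500⁴ = 121.500px
Step 7: 24.0 × 1.500⁷ = 410.062px
Difference: 410.062 − 121.500 = 288.562px

288.6px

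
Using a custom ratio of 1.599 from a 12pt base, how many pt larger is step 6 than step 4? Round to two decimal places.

Step 4: 12.0 × 1.599⁴ = 78.4468pt
Step 6: 12.0 × 1.599⁶ = 200.5728pt
Difference: 200.5728 − 78.4468 = 122.1260pt

122.13pt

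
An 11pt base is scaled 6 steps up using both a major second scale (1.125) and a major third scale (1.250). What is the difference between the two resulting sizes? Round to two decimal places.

Major second: 11.0 × 1.125⁶ = 22.3002pt
Major third: 11.0 × 1.250⁶ = 41.9617pt
Difference: 41.9617 − 22.3002 = 19.6615pt

19.66pt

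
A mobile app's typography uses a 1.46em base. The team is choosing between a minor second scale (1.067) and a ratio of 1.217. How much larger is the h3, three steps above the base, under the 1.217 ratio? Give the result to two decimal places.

0.86em

Minor second: 1.46 × 1.067³ = 1.7736em
At 1.217: 1.46 × 1.217³ = 2.6316em
Difference: 2.6316 − 1.7736 = 0.8580em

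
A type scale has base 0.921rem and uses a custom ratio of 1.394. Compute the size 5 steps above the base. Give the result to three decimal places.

4.848rem

0.921 × 1.394⁵ = 0.921 × 5.26398 ≈ 4.848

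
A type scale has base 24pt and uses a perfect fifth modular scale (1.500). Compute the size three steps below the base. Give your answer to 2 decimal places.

7.11pt

24.0 ÷ 1.500³ = 24.0 ÷ 3.37500 ≈ 7.11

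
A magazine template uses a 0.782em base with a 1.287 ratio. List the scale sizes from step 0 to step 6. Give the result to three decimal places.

0.782em, 1.006em, 1.295em, 1.667em, 2.145em, 2.761em, 3.554em

Step 0: 0.782em
Step 1: 0.782 × 1.287 = 1.006
Step 2: 0.782 × 1.287² = 1.295
Step 3: 0.782 × 1.287³ = 1.667
Step 4: 0.782 × 1.287⁴ = 2.145
Step 5: 0.782 × 1.287⁵ = 2.761
Step 6: 0.782 × 1.287⁶ = 3.554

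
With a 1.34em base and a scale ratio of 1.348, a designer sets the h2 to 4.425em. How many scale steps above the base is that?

1.348ⁿ = 4.425 / 1.34 = 3.3022
n = ln(3.3022) / ln(1.348) = 1.1946 / 0.2986 ≈ 4.00

4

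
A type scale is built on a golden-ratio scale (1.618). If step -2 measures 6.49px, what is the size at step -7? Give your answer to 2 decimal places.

0.59px

6.49 ÷ 1.618⁵ = 6.49 ÷ 11.08901 ≈ 0.585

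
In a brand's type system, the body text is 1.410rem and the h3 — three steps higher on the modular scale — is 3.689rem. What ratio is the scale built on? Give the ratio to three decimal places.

1.378

r³ = 3.689 / 1.410, so r = (3.689/1.410)^(1/3).
r = 2.6163^(1/3) ≈ 1.3779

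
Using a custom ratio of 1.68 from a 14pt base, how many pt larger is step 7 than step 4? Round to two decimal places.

417.28pt

Step 4: 14.0 × 1.68⁴ = 111.5232pt
Step 7: 14.0 × 1.68⁷ = 528.8019pt
Difference: 528.8019 − 111.5232 = 417.2787pt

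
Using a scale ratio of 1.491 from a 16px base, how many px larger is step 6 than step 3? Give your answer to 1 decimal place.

Step 3: 16.0 × 1.491³ = 53.034px
Step 6: 16.0 × 1.491⁶ = 175.787px
Difference: 175.787 − 53.034 = 122.753px

122.8px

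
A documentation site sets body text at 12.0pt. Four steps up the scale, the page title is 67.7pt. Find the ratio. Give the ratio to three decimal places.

The ratio satisfies 12.0 × r⁴ = 67.7, so r = (67.7 / 12.0)^(1/4).
r = 5.6417^(1/4) ≈ 1.5412

1.541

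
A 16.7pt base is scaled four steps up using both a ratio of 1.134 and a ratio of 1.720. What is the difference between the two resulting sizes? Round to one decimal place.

118.5pt

At 1.134: 16.7 × 1.134⁴ = 27.617pt
At 1.720: 16.7 × 1.720⁴ = 146.161pt
Difference: 146.161 − 27.617 = 118.544pt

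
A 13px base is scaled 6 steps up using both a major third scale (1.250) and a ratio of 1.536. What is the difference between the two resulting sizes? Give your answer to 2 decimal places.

121.13px

Major third: 13.0 × 1.250⁶ = 49.5911px
At 1.536: 13.0 × 1.536⁶ = 170.7225px
Difference: 170.7225 − 49.5911 = 121.1314px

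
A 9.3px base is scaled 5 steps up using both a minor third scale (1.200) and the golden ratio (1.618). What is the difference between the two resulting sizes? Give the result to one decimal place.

80.0px

Minor third: 9.3 × 1.200⁵ = 23.141px
Golden ratio: 9.3 × 1.618⁵ = 103.128px
Difference: 103.128 − 23.141 = 79.987px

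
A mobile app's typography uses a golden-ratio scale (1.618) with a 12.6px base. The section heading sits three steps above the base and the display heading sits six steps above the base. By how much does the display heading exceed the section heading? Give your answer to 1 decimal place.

172.7px

Step 3: 12.6 × 1.618³ = 53.371px
Step 6: 12.6 × 1.618⁶ = 226.069px
Difference: 226.069 − 53.371 = 172.698px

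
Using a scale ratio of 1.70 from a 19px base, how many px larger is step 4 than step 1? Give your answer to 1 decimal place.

Step 1: 19.0 × 1.70 = 32.300px
Step 4: 19.0 × 1.70⁴ = 158.690px
Difference: 158.690 − 32.300 = 126.390px

126.4px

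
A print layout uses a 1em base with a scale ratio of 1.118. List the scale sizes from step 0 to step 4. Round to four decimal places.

Step 0: 1em
Step 1: 1.0 × 1.118 = 1.1180
Step 2: 1.0 × 1.118² = 1.2499
Step 3: 1.0 × 1.118³ = 1.3974
Step 4: 1.0 × 1.118⁴ = 1.5623

1.0000em, 1.1180em, 1.2499em, 1.3974em, 1.5623em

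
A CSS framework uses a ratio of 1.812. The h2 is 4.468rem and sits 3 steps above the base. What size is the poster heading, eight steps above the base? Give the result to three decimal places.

4.468 × 1.812⁵ = 4.468 × 19.53399 ≈ 87.278

87.278rem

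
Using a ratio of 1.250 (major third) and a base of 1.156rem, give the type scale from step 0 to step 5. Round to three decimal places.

Step 0: 1.156rem
Step 1: 1.156 × 1.250 = 1.445
Step 2: 1.156 × 1.250² = 1.806
Step 3: 1.156 × 1.250³ = 2.258
Step 4: 1.156 × 1.250⁴ = 2.822
Step 5: 1.156 × 1.250⁵ = 3.528

1.156rem, 1.445rem, 1.806rem, 2.258rem, 2.822rem, 3.528rem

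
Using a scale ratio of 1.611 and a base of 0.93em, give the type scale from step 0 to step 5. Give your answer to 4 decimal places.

0.9300em, 1.4982em, 2.4136em, 3.8884em, 6.2642em, 10.0916em

Step 0: 0.93em
Step 1: 0.93 × 1.611 = 1.4982
Step 2: 0.93 × 1.611² = 2.4136
Step 3: 0.93 × 1.611³ = 3.8884
Step 4: 0.93 × 1.611⁴ = 6.2642
Step 5: 0.93 × 1.611⁵ = 10.0916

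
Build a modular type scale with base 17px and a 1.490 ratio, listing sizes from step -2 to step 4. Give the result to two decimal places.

Step -2: 17.0 ÷ 1.490² = 7.66
Step -1: 17.0 ÷ 1.490 = 11.41
Step 0: 17px
Step 1: 17.0 × 1.490 = 25.33
Step 2: 17.0 × 1.490² = 37.74
Step 3: 17.0 × 1.490³ = 56.24
Step 4: 17.0 × 1.490⁴ = 83.79

7.66px, 11.41px, 17.00px, 25.33px, 37.74px, 56.24px, 83.79px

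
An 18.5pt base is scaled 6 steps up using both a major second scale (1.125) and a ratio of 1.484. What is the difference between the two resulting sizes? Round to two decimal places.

160.09pt

Major second: 18.5 × 1.125⁶ = 37.5048pt
At 1.484: 18.5 × 1.484⁶ = 197.5946pt
Difference: 197.5946 − 37.5048 = 160.0898pt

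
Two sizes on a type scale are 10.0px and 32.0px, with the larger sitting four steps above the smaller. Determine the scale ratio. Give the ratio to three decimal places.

1.337

r⁴ = 32.0 / 10.0, so r = (32.0/10.0)^(1/4).
r = 3.2000^(1/4) ≈ 1.3375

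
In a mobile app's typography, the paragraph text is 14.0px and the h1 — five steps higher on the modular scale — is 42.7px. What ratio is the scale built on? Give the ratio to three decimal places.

The ratio satisfies 14.0 × r⁵ = 42.7, so r = (42.7 / 14.0)^(1/5).
r = 3.0500^(1/5) ≈ 1.2499

1.250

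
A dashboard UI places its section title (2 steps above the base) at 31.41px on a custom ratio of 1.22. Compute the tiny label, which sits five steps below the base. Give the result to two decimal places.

7.81px

The gap is -5 − (2) = -7 steps, so the factor is 1.22^-7.
31.41 ÷ 1.22⁷ = 31.41 ÷ 4.02271 ≈ 7.808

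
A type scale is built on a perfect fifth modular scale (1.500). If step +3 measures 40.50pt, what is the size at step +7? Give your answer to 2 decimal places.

205.03pt

40.50 × 1.500⁴ = 40.50 × 5.06250 ≈ 205.031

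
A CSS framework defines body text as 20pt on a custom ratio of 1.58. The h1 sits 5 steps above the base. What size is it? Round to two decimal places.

196.93pt

Every step multiplies by the scale ratio.
20.0 × 1.58⁵ = 20.0 × 9.84658 ≈ 196.93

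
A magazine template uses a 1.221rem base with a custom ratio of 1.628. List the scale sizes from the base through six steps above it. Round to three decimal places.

1.221rem, 1.988rem, 3.236rem, 5.268rem, 8.577rem, 13.963rem, 22.732rem

Step 0: 1.221rem
Step 1: 1.221 × 1.628 = 1.988
Step 2: 1.221 × 1.628² = 3.236
Step 3: 1.221 × 1.628³ = 5.268
Step 4: 1.221 × 1.628⁴ = 8.577
Step 5: 1.221 × 1.628⁵ = 13.963
Step 6: 1.221 × 1.628⁶ = 22.732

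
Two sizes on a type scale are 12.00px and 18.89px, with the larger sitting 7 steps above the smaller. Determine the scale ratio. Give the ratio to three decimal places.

The ratio satisfies 12.00 × r⁷ = 18.89, so r = (18.89 / 12.00)^(1/7).
r = 1.5742^(1/7) ≈ 1.0670

1.067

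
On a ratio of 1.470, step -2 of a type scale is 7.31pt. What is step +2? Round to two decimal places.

34.13pt

Moving from step -2 to step +2 is 4 steps up, so multiply by r⁴.
7.31 × 1.470⁴ = 7.31 × 4.66949 ≈ 34.134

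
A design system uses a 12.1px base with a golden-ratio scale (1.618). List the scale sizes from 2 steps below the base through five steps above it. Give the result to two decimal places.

Step -2: 12.1 ÷ 1.618² = 4.62
Step -1: 12.1 ÷ 1.618 = 7.48
Step 0: 12.1px
Step 1: 12.1 × 1.618 = 19.58
Step 2: 12.1 × 1.618² = 31.68
Step 3: 12.1 × 1.618³ = 51.25
Step 4: 12.1 × 1.618⁴ = 82.93
Step 5: 12.1 × 1.618⁵ = 134.18

4.62px, 7.48px, 12.10px, 19.58px, 31.68px, 51.25px, 82.93px, 134.18px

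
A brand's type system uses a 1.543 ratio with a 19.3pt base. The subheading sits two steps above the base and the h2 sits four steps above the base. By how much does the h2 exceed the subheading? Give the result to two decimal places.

63.45pt

Step 2: 19.3 × 1.543² = 45.9504pt
Step 4: 19.3 × 1.543⁴ = 109.4009pt
Difference: 109.4009 − 45.9504 = 63.4505pt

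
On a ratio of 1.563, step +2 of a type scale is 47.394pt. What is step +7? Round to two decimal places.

The gap is 7 − (2) = 5 steps, so the factor is 1.563^5.
47.394 × 1.563⁵ = 47.394 × 9.32814 ≈ 442.098

442.10pt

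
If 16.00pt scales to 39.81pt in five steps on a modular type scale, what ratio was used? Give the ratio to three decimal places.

r⁵ = 39.81 / 16.00, so r = (39.81/16.00)^(1/5).
r = 2.4881^(1/5) ≈ 1.2000

1.200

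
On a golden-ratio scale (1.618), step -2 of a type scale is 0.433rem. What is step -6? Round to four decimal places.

0.0632rem

0.433 ÷ 1.618⁴ = 0.433 ÷ 6.85353 ≈ 0.0632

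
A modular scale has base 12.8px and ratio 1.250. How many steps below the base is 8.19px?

1.250ⁿ = 12.8 / 8.19 = 1.5629
n = ln(1.5629) / ln(1.250) = 0.4465 / 0.2231 ≈ 2.00

2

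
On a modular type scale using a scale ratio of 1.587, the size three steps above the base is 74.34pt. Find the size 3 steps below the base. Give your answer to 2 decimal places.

74.34 ÷ 1.587⁶ = 74.34 ÷ 15.97576 ≈ 4.653

4.65pt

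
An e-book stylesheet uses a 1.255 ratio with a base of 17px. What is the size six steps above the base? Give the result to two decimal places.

66.42px

Each step on a modular scale multiplies by the ratio, so the size n steps from the base is base × ratioⁿ.
17.0 × 1.255⁶ = 17.0 × 3.90717 ≈ 66.42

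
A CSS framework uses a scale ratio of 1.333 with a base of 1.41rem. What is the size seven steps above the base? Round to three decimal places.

1.41 × 1.333⁷ = 1.41 × 7.47844 ≈ 10.545

10.545rem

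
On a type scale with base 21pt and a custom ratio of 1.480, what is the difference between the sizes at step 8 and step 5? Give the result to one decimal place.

334.3pt

Step 5: 21.0 × 1.480⁵ = 149.117pt
Step 8: 21.0 × 1.480⁸ = 483.407pt
Difference: 483.407 − 149.117 = 334.290pt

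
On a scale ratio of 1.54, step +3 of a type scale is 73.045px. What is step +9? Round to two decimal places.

The gap is 9 − (3) = 6 steps, so the factor is 1.54^6.
73.045 × 1.54⁶ = 73.045 × 13.33903 ≈ 974.350

974.35px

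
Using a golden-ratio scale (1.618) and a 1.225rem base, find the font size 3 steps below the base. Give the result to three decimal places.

0.289rem

1.225 ÷ 1.618³ = 1.225 ÷ 4.23580 ≈ 0.289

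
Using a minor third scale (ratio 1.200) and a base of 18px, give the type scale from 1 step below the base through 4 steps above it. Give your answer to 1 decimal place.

15.0px, 18.0px, 21.6px, 25.9px, 31.1px, 37.3px

Step -1: 18.0 ÷ 1.200 = 15.0
Step 0: 18px
Step 1: 18.0 × 1.200 = 21.6
Step 2: 18.0 × 1.200² = 25.9
Step 3: 18.0 × 1.200³ = 31.1
Step 4: 18.0 × 1.200⁴ = 37.3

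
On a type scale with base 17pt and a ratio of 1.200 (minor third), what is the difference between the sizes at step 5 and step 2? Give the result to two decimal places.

17.82pt

Step 2: 17.0 × 1.200² = 24.4800pt
Step 5: 17.0 × 1.200⁵ = 42.3014pt
Difference: 42.3014 − 24.4800 = 17.8214pt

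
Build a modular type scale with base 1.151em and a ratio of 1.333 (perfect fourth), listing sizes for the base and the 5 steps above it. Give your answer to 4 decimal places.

1.1510em, 1.5343em, 2.0452em, 2.7263em, 3.6341em, 4.8442em

Step 0: 1.151em
Step 1: 1.151 × 1.333 = 1.5343
Step 2: 1.151 × 1.333² = 2.0452
Step 3: 1.151 × 1.333³ = 2.7263
Step 4: 1.151 × 1.333⁴ = 3.6341
Step 5: 1.151 × 1.333⁵ = 4.8442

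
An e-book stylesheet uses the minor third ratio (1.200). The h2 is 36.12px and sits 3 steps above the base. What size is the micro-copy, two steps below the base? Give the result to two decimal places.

Moving from step +3 to step -2 is 5 steps down, so divide by r⁵.
36.12 ÷ 1.200⁵ = 36.12 ÷ 2.48832 ≈ 14.516

14.52px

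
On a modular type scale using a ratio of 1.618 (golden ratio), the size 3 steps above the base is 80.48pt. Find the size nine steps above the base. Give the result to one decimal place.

1444.0pt

Moving from step +3 to step +9 is 6 steps up, so multiply by r⁶.
80.48 × 1.618⁶ = 80.48 × 17.94201 ≈ 1443.973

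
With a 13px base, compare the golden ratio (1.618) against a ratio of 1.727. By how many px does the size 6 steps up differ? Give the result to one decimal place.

Golden ratio: 13.0 × 1.618⁶ = 233.246px
At 1.727: 13.0 × 1.727⁶ = 344.903px
Difference: 344.903 − 233.246 = 111.657px

111.7px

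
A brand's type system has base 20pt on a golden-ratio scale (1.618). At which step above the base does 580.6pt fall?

7

1.618ⁿ = 580.6 / 20 = 29.0300
n = ln(29.0300) / ln(1.618) = 3.3683 / 0.4812 ≈ 7.00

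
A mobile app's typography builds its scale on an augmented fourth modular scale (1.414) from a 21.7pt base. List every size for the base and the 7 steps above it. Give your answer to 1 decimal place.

Step 0: 21.7pt
Step 1: 21.7 × 1.414 = 30.7
Step 2: 21.7 × 1.414² = 43.4
Step 3: 21.7 × 1.414³ = 61.3
Step 4: 21.7 × 1.414⁴ = 86.7
Step 5: 21.7 × 1.414⁵ = 122.7
Step 6: 21.7 × 1.414⁶ = 173.4
Step 7: 21.7 × 1.414⁷ = 245.2

21.7pt, 30.7pt, 43.4pt, 61.3pt, 86.7pt, 122.7pt, 173.4pt, 245.2pt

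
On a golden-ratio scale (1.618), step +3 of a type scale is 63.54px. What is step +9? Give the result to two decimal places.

Moving from step +3 to step +9 is 6 steps up, so multiply by r⁶.
63.54 × 1.618⁶ = 63.54 × 17.94201 ≈ 1140.035

1140.04px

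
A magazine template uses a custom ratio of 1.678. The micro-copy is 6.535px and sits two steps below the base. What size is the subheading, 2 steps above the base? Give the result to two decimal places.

51.81px

The gap is 2 − (-2) = 4 steps, so the factor is 1.678^4.
6.535 × 1.678⁴ = 6.535 × 7.92808 ≈ 51.810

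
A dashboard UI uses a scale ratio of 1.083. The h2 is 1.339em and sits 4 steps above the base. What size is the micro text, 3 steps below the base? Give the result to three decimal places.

0.766em

The gap is -3 − (4) = -7 steps, so the factor is 1.083^-7.
1.339 ÷ 1.083⁷ = 1.339 ÷ 1.74743 ≈ 0.766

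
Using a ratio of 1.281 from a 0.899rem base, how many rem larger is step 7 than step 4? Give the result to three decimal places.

Step 4: 0.899 × 1.281⁴ = 2.42078rem
Step 7: 0.899 × 1.281⁷ = 5.08866rem
Difference: 5.08866 − 2.42078 = 2.66788rem

2.668rem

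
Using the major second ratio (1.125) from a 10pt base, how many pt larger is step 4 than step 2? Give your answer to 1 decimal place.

3.4pt

Step 2: 10.0 × 1.125² = 12.656pt
Step 4: 10.0 × 1.125⁴ = 16.018pt
Difference: 16.018 − 12.656 = 3.362pt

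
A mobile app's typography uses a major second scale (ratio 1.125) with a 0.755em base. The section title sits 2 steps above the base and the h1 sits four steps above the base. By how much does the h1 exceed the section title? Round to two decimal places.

0.25em

Step 2: 0.755 × 1.125² = 0.9555em
Step 4: 0.755 × 1.125⁴ = 1.2094em
Difference: 1.2094 − 0.9555 = 0.2539em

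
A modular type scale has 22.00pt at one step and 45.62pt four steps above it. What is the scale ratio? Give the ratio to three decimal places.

1.200

The ratio satisfies 22.00 × r⁴ = 45.62, so r = (45.62 / 22.00)^(1/4).
r = 2.0736^(1/4) ≈ 1.2000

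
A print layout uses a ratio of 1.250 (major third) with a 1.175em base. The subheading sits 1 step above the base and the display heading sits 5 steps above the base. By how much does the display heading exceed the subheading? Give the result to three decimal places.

2.117em

Step 1: 1.175 × 1.250 = 1.46875em
Step 5: 1.175 × 1.250⁵ = 3.58582em
Difference: 3.58582 − 1.46875 = 2.11707em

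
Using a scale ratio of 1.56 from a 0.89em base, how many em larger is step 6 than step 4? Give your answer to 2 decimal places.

Step 4: 0.89 × 1.56⁴ = 5.2709em
Step 6: 0.89 × 1.56⁶ = 12.8274em
Difference: 12.8274 − 5.2709 = 7.5565em

7.56em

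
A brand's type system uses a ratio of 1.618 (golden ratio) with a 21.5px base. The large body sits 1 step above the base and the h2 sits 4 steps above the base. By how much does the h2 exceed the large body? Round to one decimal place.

Step 1: 21.5 × 1.618 = 34.787px
Step 4: 21.5 × 1.618⁴ = 147.351px
Difference: 147.351 − 34.787 = 112.564px

112.6px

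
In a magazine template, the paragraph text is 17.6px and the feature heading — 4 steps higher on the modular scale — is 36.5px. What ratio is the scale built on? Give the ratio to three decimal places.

r⁴ = 36.5 / 17.6, so r = (36.5/17.6)^(1/4).
r = 2.0739^(1/4) ≈ 1.2000

1.200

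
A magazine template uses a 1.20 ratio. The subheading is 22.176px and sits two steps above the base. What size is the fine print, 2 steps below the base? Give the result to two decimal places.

10.69px

Moving from step +2 to step -2 is 4 steps down, so divide by r⁴.
22.176 ÷ 1.20⁴ = 22.176 ÷ 2.07360 ≈ 10.694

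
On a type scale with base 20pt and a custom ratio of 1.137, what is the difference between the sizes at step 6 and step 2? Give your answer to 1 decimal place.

Step 2: 20.0 × 1.137² = 25.855pt
Step 6: 20.0 × 1.137⁶ = 43.211pt
Difference: 43.211 − 25.855 = 17.356pt

17.4pt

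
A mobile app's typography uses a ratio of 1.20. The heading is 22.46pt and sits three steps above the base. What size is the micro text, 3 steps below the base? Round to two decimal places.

22.46 ÷ 1.20⁶ = 22.46 ÷ 2.98598 ≈ 7.522

7.52pt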